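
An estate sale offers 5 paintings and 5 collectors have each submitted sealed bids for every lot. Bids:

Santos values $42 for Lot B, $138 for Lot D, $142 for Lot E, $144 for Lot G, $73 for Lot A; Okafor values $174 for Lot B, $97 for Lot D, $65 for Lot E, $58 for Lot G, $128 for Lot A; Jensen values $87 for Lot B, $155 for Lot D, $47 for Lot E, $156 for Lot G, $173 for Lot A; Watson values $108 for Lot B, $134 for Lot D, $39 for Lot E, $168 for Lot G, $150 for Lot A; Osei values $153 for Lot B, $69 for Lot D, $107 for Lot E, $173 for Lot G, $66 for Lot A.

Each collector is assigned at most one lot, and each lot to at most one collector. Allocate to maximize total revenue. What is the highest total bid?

Optimal: Santos→Lot E ($142), Okafor→Lot B ($174), Jensen→Lot A ($173), Watson→Lot D ($134), Osei→Lot G ($173) — total 142+174+173+134+173 = $796.
Column-greedy (each lot in turn goes to its best remaining collector) gives $794, worse by 2.

Maximum total: $796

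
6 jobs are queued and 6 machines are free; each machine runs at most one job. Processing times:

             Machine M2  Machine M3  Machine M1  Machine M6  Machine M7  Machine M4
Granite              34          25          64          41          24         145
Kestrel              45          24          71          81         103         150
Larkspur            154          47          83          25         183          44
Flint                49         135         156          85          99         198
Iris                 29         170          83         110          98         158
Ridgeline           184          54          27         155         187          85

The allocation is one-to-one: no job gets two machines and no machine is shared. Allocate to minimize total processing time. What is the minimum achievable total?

Treat this as an assignment problem: match each job to one machine.
Optimal: Granite→Machine M7 (24 min), Kestrel→Machine M3 (24 min), Larkspur→Machine M4 (44 min), Flint→Machine M6 (85 min), Iris→Machine M2 (29 min), Ridgeline→Machine M1 (27 min) — total 24+24+44+85+29+27 = 233 min.
Column-greedy (each machine in turn goes to its cheapest remaining job) gives 327 min, worse by 94.

Min total: 233 min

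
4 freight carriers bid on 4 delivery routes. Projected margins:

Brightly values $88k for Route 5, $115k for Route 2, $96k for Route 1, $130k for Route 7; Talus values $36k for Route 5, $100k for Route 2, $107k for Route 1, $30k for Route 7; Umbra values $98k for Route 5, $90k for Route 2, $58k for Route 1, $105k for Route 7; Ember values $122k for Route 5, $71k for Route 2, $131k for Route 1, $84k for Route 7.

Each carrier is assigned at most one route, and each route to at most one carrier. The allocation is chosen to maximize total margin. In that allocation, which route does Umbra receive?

Umbra receives Route 5.

This is a one-to-one assignment (maximum-weight bipartite matching).
Optimal: Brightly→Route 7 ($130k), Talus→Route 2 ($100k), Umbra→Route 5 ($98k), Ember→Route 1 ($131k) — total 130+100+98+131 = $459k.
Row-greedy (each carrier in turn takes its best remaining route) gives $406k, worse by 53.
Swapping Ember↔Talus (Ember→Route 2 $71k, Talus→Route 1 $107k) loses 53.
Every other assignment is strictly worse.
Umbra's own top route is Route 7 ($105k), but forcing Umbra→Route 7 and reassigning the rest optimally gives only $449k — worse by 10.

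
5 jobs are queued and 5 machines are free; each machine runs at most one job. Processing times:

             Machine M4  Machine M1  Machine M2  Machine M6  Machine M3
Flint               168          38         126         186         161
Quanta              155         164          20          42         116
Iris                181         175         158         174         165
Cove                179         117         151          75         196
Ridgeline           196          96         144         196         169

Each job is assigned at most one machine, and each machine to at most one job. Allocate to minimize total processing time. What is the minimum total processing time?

Minimum total: 483 min

Optimal: Flint→Machine M1 (38 min), Quanta→Machine M2 (20 min), Iris→Machine M4 (181 min), Cove→Machine M6 (75 min), Ridgeline→Machine M3 (169 min) — total 38+20+181+75+169 = 483 min.
Column-greedy (each machine in turn goes to its cheapest remaining job) gives 577 min, worse by 94.
Checked against all permutations: 483 min is optimal.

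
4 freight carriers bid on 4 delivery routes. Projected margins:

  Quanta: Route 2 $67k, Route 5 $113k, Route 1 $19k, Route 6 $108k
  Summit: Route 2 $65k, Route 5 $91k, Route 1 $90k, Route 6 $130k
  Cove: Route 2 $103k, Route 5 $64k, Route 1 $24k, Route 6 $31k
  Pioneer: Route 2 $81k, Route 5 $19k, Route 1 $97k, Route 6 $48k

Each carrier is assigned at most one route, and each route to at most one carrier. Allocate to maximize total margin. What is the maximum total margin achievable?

Treat this as an assignment problem: match each carrier to one route.
Optimal: Quanta→Route 5 ($113k), Summit→Route 6 ($130k), Cove→Route 2 ($103k), Pioneer→Route 1 ($97k) — total 113+130+103+97 = $443k.
Swapping Cove↔Summit (Cove→Route 6 $31k, Summit→Route 2 $65k) loses 137.
No other one-to-one assignment exceeds $443k.

Maximum total: $443k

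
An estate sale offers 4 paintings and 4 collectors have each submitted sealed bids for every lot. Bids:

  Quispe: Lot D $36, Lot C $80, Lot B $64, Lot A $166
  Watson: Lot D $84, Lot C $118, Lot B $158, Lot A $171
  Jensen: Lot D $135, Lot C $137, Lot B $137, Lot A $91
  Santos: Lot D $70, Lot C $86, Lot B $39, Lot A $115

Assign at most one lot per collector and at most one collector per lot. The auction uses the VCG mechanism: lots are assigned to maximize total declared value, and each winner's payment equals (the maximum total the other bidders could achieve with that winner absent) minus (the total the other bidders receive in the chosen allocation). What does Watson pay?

Efficient allocation: Quispe→Lot A ($166), Watson→Lot B ($158), Jensen→Lot D ($135), Santos→Lot C ($86); total welfare W = $545.
Watson receives Lot B at value $158, so the others get W − 158 = $387.
Without Watson: best allocation of the remaining 3 bidders over all 4 lots is Quispe→Lot A ($166), Jensen→Lot B ($137), Santos→Lot C ($86), total $389.
VCG payment = (others' best without Watson) − (others' welfare with Watson) = 389 − 387 = $2.

Watson pays $2.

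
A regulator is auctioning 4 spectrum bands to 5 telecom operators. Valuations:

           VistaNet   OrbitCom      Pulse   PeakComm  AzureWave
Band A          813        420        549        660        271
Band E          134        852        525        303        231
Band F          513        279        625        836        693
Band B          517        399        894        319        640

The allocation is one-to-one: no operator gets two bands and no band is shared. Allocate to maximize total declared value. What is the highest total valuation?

This is the linear assignment problem.
Optimal: VistaNet→Band A ($813M), OrbitCom→Band E ($852M), PeakComm→Band F ($836M), Pulse→Band B ($894M) — total 813+852+836+894 = $3395M.
Swapping Pulse↔VistaNet (Pulse→Band A $549M, VistaNet→Band B $517M) loses 641.
No other one-to-one assignment exceeds $3395M.

Max total: $3395M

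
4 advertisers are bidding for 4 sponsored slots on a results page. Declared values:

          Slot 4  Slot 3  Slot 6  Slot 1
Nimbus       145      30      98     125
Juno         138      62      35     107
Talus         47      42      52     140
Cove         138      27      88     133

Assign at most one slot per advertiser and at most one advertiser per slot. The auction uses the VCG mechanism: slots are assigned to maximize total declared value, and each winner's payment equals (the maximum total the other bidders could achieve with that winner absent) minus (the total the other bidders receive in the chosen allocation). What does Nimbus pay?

Efficient allocation: Nimbus→Slot 6 ($98), Juno→Slot 3 ($62), Talus→Slot 1 ($140), Cove→Slot 4 ($138); total welfare W = $438.
Nimbus receives Slot 6 at value $98, so the others get W − 98 = $340.
Without Nimbus: best allocation of the remaining 3 bidders over all 4 slots is Juno→Slot 4 ($138), Talus→Slot 1 ($140), Cove→Slot 6 ($88), total $366.
VCG payment = (others' best without Nimbus) − (others' welfare with Nimbus) = 366 − 340 = $26.

Nimbus pays $26.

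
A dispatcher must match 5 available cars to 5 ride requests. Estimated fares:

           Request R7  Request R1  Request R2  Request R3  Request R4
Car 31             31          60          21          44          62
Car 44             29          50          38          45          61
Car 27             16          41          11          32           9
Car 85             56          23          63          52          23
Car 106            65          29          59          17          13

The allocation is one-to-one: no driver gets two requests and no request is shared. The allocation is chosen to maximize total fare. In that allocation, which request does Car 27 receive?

Optimal: Car 31→Request R1 ($60), Car 44→Request R4 ($61), Car 27→Request R3 ($32), Car 85→Request R2 ($63), Car 106→Request R7 ($65) — total 60+61+32+63+65 = $281.
Swapping Car 106↔Car 27 (Car 106→Request R3 $17, Car 27→Request R7 $16) loses 64.
Car 27's own top request is Request R1 ($41), but forcing Car 27→Request R1 and reassigning the rest optimally gives only $276 — worse by 5.

Car 27 receives Request R3.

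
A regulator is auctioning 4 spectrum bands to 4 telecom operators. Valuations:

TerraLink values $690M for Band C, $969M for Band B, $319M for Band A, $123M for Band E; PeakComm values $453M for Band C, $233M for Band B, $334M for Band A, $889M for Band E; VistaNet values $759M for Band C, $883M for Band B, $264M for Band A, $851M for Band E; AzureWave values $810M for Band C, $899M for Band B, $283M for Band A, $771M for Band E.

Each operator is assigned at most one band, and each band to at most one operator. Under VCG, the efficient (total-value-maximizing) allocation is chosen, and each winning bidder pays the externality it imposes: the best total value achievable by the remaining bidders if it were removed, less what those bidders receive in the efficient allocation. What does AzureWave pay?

AzureWave pays $463M.

Efficient allocation: TerraLink→Band B ($969M), PeakComm→Band A ($334M), VistaNet→Band E ($851M), AzureWave→Band C ($810M); total welfare W = $2964M.
AzureWave receives Band C at value $810M, so the others get W − 810 = $2154M.
Without AzureWave: best allocation of the remaining 3 bidders over all 4 bands is TerraLink→Band B ($969M), PeakComm→Band E ($889M), VistaNet→Band C ($759M), total $2617M.
VCG payment = (others' best without AzureWave) − (others' welfare with AzureWave) = 2617 − 2154 = $463M.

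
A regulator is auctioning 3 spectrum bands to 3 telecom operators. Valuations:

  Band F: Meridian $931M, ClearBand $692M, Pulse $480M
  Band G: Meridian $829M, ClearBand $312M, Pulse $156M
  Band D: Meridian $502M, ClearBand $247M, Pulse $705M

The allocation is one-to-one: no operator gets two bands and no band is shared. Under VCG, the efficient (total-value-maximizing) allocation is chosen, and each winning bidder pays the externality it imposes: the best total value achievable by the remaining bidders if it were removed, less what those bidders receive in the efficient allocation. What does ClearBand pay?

ClearBand pays $102M.

Efficient allocation: Meridian→Band G ($829M), ClearBand→Band F ($692M), Pulse→Band D ($705M); total welfare W = $2226M.
ClearBand receives Band F at value $692M, so the others get W − 692 = $1534M.
Without ClearBand: best allocation of the remaining 2 bidders over all 3 bands is Meridian→Band F ($931M), Pulse→Band D ($705M), total $1636M.
VCG payment = (others' best without ClearBand) − (others' welfare with ClearBand) = 1636 − 1534 = $102M.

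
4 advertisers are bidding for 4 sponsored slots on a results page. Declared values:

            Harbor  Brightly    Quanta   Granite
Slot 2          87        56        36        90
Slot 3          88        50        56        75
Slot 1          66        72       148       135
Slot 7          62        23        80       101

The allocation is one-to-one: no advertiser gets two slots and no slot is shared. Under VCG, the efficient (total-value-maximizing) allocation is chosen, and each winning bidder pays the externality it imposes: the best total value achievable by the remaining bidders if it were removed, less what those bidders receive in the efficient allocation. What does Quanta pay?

Quanta pays $34.

Efficient allocation: Harbor→Slot 3 ($88), Brightly→Slot 2 ($56), Quanta→Slot 1 ($148), Granite→Slot 7 ($101); total welfare W = $393.
Quanta receives Slot 1 at value $148, so the others get W − 148 = $245.
Without Quanta: best allocation of the remaining 3 bidders over all 4 slots is Harbor→Slot 3 ($88), Brightly→Slot 2 ($56), Granite→Slot 1 ($135), total $279.
VCG payment = (others' best without Quanta) − (others' welfare with Quanta) = 279 − 245 = $34.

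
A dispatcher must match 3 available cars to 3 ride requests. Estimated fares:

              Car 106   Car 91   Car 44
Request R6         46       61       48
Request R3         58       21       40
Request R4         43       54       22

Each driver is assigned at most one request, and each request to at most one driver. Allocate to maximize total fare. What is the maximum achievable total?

Optimal: Car 106→Request R3 ($58), Car 91→Request R4 ($54), Car 44→Request R6 ($48) — total 58+54+48 = $160.
Row-greedy (each driver in turn takes its best remaining request) gives $141, worse by 19.
Next-best assignment: Car 106→Request R4, Car 91→Request R6, Car 44→Request R3 = $144.
Checked against all permutations: $160 is optimal.

Max total: $160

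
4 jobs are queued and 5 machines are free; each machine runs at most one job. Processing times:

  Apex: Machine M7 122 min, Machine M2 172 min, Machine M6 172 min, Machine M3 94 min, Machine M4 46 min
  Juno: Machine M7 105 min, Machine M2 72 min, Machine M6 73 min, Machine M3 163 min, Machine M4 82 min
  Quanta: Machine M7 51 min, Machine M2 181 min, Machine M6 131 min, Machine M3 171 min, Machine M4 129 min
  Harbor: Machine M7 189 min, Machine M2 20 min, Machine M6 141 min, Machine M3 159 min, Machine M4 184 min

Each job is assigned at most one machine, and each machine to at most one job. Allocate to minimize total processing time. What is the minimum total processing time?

Min total: 190 min

Optimal: Apex→Machine M4 (46 min), Juno→Machine M6 (73 min), Quanta→Machine M7 (51 min), Harbor→Machine M2 (20 min) — total 46+73+51+20 = 190 min.
Column-greedy (each machine in turn goes to its cheapest remaining job) gives 238 min, worse by 48.
Next-best assignment: Apex→Machine M3, Juno→Machine M6, Quanta→Machine M7, Harbor→Machine M2 = 238 min.
Swapping Juno↔Apex (Juno→Machine M4 82 min, Apex→Machine M6 172 min) adds 135.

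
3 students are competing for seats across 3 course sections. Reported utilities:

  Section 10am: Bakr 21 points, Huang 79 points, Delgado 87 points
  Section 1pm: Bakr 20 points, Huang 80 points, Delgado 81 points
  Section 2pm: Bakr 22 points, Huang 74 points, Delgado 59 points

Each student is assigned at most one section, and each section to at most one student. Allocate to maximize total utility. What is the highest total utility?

Optimal: Bakr→Section 2pm (22 points), Huang→Section 1pm (80 points), Delgado→Section 10am (87 points) — total 22+80+87 = 189 points.
Swapping Huang↔Bakr (Huang→Section 2pm 74 points, Bakr→Section 1pm 20 points) loses 8.
Every other assignment is strictly worse.

Maximum total: 189 points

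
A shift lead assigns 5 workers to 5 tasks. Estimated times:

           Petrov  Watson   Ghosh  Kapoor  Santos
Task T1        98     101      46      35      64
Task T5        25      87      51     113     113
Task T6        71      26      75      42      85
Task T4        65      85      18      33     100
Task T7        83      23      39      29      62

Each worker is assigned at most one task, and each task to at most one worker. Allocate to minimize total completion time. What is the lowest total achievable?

Optimal: Petrov→Task T5 (25 min), Watson→Task T6 (26 min), Ghosh→Task T4 (18 min), Kapoor→Task T7 (29 min), Santos→Task T1 (64 min) — total 25+26+18+29+64 = 162 min.
Row-greedy (each worker in turn takes its cheapest remaining task) gives 186 min, worse by 24.
Next-best assignment: Petrov→Task T5, Watson→Task T6, Ghosh→Task T4, Kapoor→Task T1, Santos→Task T7 = 166 min.
No other one-to-one assignment undercuts 162 min.

Min total: 162 min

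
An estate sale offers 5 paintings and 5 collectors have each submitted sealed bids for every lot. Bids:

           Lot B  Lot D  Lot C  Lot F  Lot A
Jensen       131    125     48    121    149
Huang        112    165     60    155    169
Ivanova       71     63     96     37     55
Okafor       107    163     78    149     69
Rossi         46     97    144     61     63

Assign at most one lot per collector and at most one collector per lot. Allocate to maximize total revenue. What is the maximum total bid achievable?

Maximum total: $682

Optimal: Jensen→Lot A ($149), Huang→Lot F ($155), Ivanova→Lot B ($71), Okafor→Lot D ($163), Rossi→Lot C ($144) — total 149+155+71+163+144 = $682.
Max-entry greedy (repeatedly take the single best remaining cell) gives $644, worse by 38.
No other one-to-one assignment exceeds $682.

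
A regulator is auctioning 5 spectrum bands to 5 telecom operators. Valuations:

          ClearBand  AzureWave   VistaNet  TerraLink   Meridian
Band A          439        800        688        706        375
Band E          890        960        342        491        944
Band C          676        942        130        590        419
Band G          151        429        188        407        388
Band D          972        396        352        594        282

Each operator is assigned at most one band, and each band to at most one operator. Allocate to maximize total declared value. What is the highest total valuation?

Max total: $3953M

Optimal: ClearBand→Band D ($972M), AzureWave→Band C ($942M), VistaNet→Band A ($688M), TerraLink→Band G ($407M), Meridian→Band E ($944M) — total 972+942+688+407+944 = $3953M.
Row-greedy (each operator in turn takes its best remaining band) gives $3598M, worse by 355.
Checked against all permutations: $3953M is optimal.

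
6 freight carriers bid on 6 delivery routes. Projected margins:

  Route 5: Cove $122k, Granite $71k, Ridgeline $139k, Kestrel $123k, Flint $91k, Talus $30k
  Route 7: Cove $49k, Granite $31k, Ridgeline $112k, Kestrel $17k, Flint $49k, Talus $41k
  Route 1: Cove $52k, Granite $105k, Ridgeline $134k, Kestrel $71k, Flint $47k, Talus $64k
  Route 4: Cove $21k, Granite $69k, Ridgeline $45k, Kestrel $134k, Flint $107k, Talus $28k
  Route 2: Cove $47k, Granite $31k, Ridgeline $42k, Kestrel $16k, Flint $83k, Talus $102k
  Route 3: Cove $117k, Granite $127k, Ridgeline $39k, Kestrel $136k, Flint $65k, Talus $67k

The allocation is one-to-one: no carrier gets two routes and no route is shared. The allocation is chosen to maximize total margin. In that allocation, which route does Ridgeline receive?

Ridgeline receives Route 7.

Optimal: Cove→Route 5 ($122k), Granite→Route 1 ($105k), Ridgeline→Route 7 ($112k), Kestrel→Route 3 ($136k), Flint→Route 4 ($107k), Talus→Route 2 ($102k) — total 122+105+112+136+107+102 = $684k.
Row-greedy (each carrier in turn takes its best remaining route) gives $641k, worse by 43.
Next-best assignment: Cove→Route 5, Granite→Route 3, Ridgeline→Route 1, Kestrel→Route 4, Flint→Route 7, Talus→Route 2 = $668k.
Swapping Talus↔Kestrel (Talus→Route 3 $67k, Kestrel→Route 2 $16k) loses 155.
Ridgeline's own top route is Route 5 ($139k), but forcing Ridgeline→Route 5 and reassigning the rest optimally gives only $646k — worse by 38.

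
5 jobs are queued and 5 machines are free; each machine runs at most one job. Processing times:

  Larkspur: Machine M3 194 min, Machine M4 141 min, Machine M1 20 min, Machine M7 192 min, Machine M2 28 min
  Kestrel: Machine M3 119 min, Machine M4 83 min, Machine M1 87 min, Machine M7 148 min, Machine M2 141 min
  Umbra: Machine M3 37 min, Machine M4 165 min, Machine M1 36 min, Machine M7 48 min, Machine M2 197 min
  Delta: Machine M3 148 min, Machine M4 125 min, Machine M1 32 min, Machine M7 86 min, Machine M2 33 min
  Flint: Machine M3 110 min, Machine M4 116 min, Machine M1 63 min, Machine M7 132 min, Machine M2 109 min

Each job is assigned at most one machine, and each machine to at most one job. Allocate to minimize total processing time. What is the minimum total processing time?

Minimum total: 294 min

Optimal: Larkspur→Machine M1 (20 min), Kestrel→Machine M4 (83 min), Umbra→Machine M7 (48 min), Delta→Machine M2 (33 min), Flint→Machine M3 (110 min) — total 20+83+48+33+110 = 294 min.
Row-greedy (each job in turn takes its cheapest remaining machine) gives 305 min, worse by 11.
Next-best assignment: Larkspur→Machine M2, Kestrel→Machine M4, Umbra→Machine M3, Delta→Machine M7, Flint→Machine M1 = 297 min.
Checked against all permutations: 294 min is optimal.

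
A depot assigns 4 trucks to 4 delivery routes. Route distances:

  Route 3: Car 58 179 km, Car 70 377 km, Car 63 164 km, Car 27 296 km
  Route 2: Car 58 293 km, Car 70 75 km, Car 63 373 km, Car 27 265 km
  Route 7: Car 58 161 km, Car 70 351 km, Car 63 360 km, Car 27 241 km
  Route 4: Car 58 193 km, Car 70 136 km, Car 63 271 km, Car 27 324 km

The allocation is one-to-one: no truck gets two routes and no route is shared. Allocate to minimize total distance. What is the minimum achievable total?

Treat this as an assignment problem: match each truck to one route.
Optimal: Car 58→Route 4 (193 km), Car 70→Route 2 (75 km), Car 63→Route 3 (164 km), Car 27→Route 7 (241 km) — total 193+75+164+241 = 673 km.
Min-entry greedy (repeatedly take the single cheapest remaining cell) gives 724 km, worse by 51.
Next-best assignment: Car 58→Route 7, Car 70→Route 2, Car 63→Route 3, Car 27→Route 4 = 724 km.

Minimum total: 673 km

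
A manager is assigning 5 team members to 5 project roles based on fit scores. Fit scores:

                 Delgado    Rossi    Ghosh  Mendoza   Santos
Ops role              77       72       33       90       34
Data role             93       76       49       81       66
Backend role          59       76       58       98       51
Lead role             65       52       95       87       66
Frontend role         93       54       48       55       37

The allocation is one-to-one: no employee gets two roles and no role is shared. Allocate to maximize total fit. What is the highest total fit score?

Maximum total: 424 pts

Treat this as an assignment problem: match each employee to one role.
Optimal: Delgado→Frontend role (93 pts), Rossi→Ops role (72 pts), Ghosh→Lead role (95 pts), Mendoza→Backend role (98 pts), Santos→Data role (66 pts) — total 93+72+95+98+66 = 424 pts.
Row-greedy (each employee in turn takes its best remaining role) gives 391 pts, worse by 33.
Next-best assignment: Delgado→Frontend role, Rossi→Backend role, Ghosh→Lead role, Mendoza→Ops role, Santos→Data role = 420 pts.
Checked against all permutations: 424 pts is optimal.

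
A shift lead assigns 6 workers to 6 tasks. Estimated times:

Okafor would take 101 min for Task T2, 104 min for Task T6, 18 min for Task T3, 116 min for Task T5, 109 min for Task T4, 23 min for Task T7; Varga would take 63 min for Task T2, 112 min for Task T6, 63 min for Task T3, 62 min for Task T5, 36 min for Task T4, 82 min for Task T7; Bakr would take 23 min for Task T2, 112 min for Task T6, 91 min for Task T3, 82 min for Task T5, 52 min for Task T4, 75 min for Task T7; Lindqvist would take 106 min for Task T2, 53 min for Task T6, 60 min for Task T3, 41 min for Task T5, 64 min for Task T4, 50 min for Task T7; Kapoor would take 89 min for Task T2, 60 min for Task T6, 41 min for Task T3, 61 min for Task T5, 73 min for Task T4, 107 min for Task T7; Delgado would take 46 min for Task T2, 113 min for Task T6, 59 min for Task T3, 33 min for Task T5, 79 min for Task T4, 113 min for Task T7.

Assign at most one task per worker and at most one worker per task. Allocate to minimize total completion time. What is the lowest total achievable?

Optimal: Okafor→Task T7 (23 min), Varga→Task T4 (36 min), Bakr→Task T2 (23 min), Lindqvist→Task T6 (53 min), Kapoor→Task T3 (41 min), Delgado→Task T5 (33 min) — total 23+36+23+53+41+33 = 209 min.
Row-greedy (each worker in turn takes its cheapest remaining task) gives 291 min, worse by 82.
Next-best assignment: Okafor→Task T3, Varga→Task T4, Bakr→Task T2, Lindqvist→Task T7, Kapoor→Task T6, Delgado→Task T5 = 220 min.
Swapping Lindqvist↔Bakr (Lindqvist→Task T2 106 min, Bakr→Task T6 112 min) adds 142.
No other one-to-one assignment undercuts 209 min.

Min total: 209 min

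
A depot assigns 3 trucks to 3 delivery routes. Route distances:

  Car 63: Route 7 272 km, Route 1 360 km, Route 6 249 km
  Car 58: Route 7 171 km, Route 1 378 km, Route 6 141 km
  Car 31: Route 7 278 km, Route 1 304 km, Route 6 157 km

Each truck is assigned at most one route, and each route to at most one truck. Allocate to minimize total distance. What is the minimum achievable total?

Min total: 688 km

This is a one-to-one assignment (minimum-cost bipartite matching).
Optimal: Car 63→Route 1 (360 km), Car 58→Route 7 (171 km), Car 31→Route 6 (157 km) — total 360+171+157 = 688 km.
Row-greedy (each truck in turn takes its cheapest remaining route) gives 724 km, worse by 36.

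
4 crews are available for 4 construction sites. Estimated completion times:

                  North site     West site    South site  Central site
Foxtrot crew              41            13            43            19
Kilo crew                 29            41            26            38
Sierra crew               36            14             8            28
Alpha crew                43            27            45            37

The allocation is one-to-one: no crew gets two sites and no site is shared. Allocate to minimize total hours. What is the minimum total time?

Minimum total: 83 hours

Optimal: Foxtrot crew→Central site (19 hours), Kilo crew→North site (29 hours), Sierra crew→South site (8 hours), Alpha crew→West site (27 hours) — total 19+29+8+27 = 83 hours.
Column-greedy (each site in turn goes to its cheapest remaining crew) gives 87 hours, worse by 4.
Swapping Sierra crew↔Kilo crew (Sierra crew→North site 36 hours, Kilo crew→South site 26 hours) adds 25.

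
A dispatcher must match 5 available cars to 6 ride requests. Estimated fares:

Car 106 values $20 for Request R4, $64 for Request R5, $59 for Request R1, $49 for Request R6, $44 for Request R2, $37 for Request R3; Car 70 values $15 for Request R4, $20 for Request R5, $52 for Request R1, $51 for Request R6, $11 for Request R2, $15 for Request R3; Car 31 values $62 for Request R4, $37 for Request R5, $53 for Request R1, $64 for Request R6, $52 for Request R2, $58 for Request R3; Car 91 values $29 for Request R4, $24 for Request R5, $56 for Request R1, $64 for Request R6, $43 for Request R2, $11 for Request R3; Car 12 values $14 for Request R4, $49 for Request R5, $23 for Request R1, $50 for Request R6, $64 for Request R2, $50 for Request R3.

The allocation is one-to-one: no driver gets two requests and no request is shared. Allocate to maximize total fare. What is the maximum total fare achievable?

Maximum total: $306

Optimal: Car 106→Request R5 ($64), Car 70→Request R1 ($52), Car 31→Request R4 ($62), Car 91→Request R6 ($64), Car 12→Request R2 ($64) — total 64+52+62+64+64 = $306.
Row-greedy (each driver in turn takes its best remaining request) gives $273, worse by 33.
No other one-to-one assignment exceeds $306.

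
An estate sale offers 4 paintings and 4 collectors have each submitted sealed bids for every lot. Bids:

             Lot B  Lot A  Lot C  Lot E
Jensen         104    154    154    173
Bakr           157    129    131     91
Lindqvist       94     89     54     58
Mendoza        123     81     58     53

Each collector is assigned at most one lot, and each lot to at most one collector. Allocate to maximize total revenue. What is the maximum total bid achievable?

Maximum total: $516

This is the linear assignment problem.
Optimal: Jensen→Lot E ($173), Bakr→Lot C ($131), Lindqvist→Lot A ($89), Mendoza→Lot B ($123) — total 173+131+89+123 = $516.
Max-entry greedy (repeatedly take the single best remaining cell) gives $477, worse by 39.
Next-best assignment: Jensen→Lot E, Bakr→Lot A, Lindqvist→Lot C, Mendoza→Lot B = $479.
Swapping Jensen↔Mendoza (Jensen→Lot B $104, Mendoza→Lot E $53) loses 139.
Every other assignment is strictly worse.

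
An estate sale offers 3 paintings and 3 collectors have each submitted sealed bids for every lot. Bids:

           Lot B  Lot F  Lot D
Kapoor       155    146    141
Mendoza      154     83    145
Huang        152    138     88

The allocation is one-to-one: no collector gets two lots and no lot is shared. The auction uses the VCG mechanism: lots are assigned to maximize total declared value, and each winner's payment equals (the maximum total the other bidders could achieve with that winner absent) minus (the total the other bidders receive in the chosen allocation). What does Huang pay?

Huang pays $9.

Efficient allocation: Kapoor→Lot F ($146), Mendoza→Lot D ($145), Huang→Lot B ($152); total welfare W = $443.
Huang receives Lot B at value $152, so the others get W − 152 = $291.
Without Huang: best allocation of the remaining 2 bidders over all 3 lots is Kapoor→Lot B ($155), Mendoza→Lot D ($145), total $300.
VCG payment = (others' best without Huang) − (others' welfare with Huang) = 300 − 291 = $9.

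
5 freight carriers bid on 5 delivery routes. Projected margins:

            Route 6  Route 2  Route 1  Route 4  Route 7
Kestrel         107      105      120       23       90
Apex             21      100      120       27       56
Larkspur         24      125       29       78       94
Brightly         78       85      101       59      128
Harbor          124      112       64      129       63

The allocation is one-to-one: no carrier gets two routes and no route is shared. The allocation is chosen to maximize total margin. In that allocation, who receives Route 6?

Treat this as an assignment problem: match each carrier to one route.
Optimal: Kestrel→Route 6 ($107k), Apex→Route 1 ($120k), Larkspur→Route 2 ($125k), Brightly→Route 7 ($128k), Harbor→Route 4 ($129k) — total 107+120+125+128+129 = $609k.
Column-greedy (each route in turn goes to its best remaining carrier) gives $484k, worse by 125.
Swapping Larkspur↔Harbor (Larkspur→Route 4 $78k, Harbor→Route 2 $112k) loses 64.
Every other assignment is strictly worse.
Kestrel's own top route is Route 1 ($120k), but forcing Kestrel→Route 1 and reassigning the rest optimally gives only $550k — worse by 59.

Kestrel receives Route 6.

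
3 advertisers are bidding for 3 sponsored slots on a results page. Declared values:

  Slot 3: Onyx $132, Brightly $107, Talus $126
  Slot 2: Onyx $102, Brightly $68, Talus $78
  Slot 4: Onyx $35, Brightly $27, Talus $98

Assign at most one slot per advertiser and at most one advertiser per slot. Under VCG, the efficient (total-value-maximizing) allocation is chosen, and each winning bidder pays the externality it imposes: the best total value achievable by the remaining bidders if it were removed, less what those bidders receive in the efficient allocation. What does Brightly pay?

Efficient allocation: Onyx→Slot 2 ($102), Brightly→Slot 3 ($107), Talus→Slot 4 ($98); total welfare W = $307.
Brightly receives Slot 3 at value $107, so the others get W − 107 = $200.
Without Brightly: best allocation of the remaining 2 bidders over all 3 slots is Onyx→Slot 3 ($132), Talus→Slot 4 ($98), total $230.
VCG payment = (others' best without Brightly) − (others' welfare with Brightly) = 230 − 200 = $30.

Brightly pays $30.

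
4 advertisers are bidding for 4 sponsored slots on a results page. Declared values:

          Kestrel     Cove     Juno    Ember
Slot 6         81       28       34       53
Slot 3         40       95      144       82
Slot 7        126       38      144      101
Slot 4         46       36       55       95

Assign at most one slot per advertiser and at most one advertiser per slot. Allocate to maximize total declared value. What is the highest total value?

Optimal: Kestrel→Slot 6 ($81), Cove→Slot 3 ($95), Juno→Slot 7 ($144), Ember→Slot 4 ($95) — total 81+95+144+95 = $415.
Row-greedy (each advertiser in turn takes its best remaining slot) gives $329, worse by 86.
Next-best assignment: Kestrel→Slot 7, Cove→Slot 6, Juno→Slot 3, Ember→Slot 4 = $393.
Swapping Kestrel↔Ember (Kestrel→Slot 4 $46, Ember→Slot 6 $53) loses 77.

Max total: $415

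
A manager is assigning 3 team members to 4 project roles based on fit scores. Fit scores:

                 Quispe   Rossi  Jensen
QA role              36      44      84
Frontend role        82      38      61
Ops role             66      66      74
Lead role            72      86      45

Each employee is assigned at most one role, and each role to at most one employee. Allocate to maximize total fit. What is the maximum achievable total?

Maximum total: 252 pts

This is a one-to-one assignment (maximum-weight bipartite matching).
Optimal: Quispe→Frontend role (82 pts), Rossi→Lead role (86 pts), Jensen→QA role (84 pts) — total 82+86+84 = 252 pts.
Column-greedy (each role in turn goes to its best remaining employee) gives 232 pts, worse by 20.
Swapping Rossi↔Jensen (Rossi→QA role 44 pts, Jensen→Lead role 45 pts) loses 81.
Checked against all permutations: 252 pts is optimal.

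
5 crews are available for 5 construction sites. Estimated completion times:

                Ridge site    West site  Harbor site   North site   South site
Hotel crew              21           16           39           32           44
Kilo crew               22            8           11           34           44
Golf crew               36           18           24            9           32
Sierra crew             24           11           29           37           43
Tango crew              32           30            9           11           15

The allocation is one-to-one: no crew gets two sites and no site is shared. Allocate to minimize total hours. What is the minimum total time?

Optimal: Hotel crew→Ridge site (21 hours), Kilo crew→Harbor site (11 hours), Golf crew→North site (9 hours), Sierra crew→West site (11 hours), Tango crew→South site (15 hours) — total 21+11+9+11+15 = 67 hours.
Column-greedy (each site in turn goes to its cheapest remaining crew) gives 90 hours, worse by 23.
Next-best assignment: Hotel crew→West site, Kilo crew→Harbor site, Golf crew→North site, Sierra crew→Ridge site, Tango crew→South site = 75 hours.
Swapping Sierra crew↔Tango crew (Sierra crew→South site 43 hours, Tango crew→West site 30 hours) adds 47.
Every other assignment is strictly worse.

Min total: 67 hours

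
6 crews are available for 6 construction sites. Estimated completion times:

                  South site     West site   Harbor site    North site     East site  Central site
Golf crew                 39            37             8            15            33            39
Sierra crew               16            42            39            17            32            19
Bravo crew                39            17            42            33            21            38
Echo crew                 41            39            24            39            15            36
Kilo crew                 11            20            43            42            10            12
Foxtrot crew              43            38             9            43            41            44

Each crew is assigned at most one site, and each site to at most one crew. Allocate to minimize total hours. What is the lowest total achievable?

Optimal: Golf crew→North site (15 hours), Sierra crew→South site (16 hours), Bravo crew→West site (17 hours), Echo crew→East site (15 hours), Kilo crew→Central site (12 hours), Foxtrot crew→Harbor site (9 hours) — total 15+16+17+15+12+9 = 84 hours.
Row-greedy (each crew in turn takes its cheapest remaining site) gives 111 hours, worse by 27.
Next-best assignment: Golf crew→North site, Sierra crew→Central site, Bravo crew→West site, Echo crew→East site, Kilo crew→South site, Foxtrot crew→Harbor site = 86 hours.

Min total: 84 hours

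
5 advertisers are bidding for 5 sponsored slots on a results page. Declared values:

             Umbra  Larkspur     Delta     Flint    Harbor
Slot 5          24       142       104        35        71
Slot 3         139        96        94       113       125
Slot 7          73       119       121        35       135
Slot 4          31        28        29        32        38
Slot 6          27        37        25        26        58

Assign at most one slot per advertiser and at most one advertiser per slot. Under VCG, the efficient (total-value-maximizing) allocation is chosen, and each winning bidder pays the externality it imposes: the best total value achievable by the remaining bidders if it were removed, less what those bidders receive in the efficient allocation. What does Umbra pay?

Efficient allocation: Umbra→Slot 3 ($139), Larkspur→Slot 5 ($142), Delta→Slot 7 ($121), Flint→Slot 4 ($32), Harbor→Slot 6 ($58); total welfare W = $492.
Umbra receives Slot 3 at value $139, so the others get W − 139 = $353.
Without Umbra: best allocation of the remaining 4 bidders over all 5 slots is Larkspur→Slot 5 ($142), Delta→Slot 7 ($121), Flint→Slot 3 ($113), Harbor→Slot 6 ($58), total $434.
VCG payment = (others' best without Umbra) − (others' welfare with Umbra) = 434 − 353 = $81.

Umbra pays $81.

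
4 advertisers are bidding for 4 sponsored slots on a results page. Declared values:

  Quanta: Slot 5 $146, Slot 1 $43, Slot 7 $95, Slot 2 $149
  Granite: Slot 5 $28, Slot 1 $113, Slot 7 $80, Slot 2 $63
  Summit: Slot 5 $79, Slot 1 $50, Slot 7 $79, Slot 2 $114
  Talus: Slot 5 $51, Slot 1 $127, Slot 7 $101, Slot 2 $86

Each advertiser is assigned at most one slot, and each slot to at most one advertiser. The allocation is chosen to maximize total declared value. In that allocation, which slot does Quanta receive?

This is a one-to-one assignment (maximum-weight bipartite matching).
Optimal: Quanta→Slot 5 ($146), Granite→Slot 1 ($113), Summit→Slot 2 ($114), Talus→Slot 7 ($101) — total 146+113+114+101 = $474.
Max-entry greedy (repeatedly take the single best remaining cell) gives $435, worse by 39.
Next-best assignment: Quanta→Slot 5, Granite→Slot 7, Summit→Slot 2, Talus→Slot 1 = $467.
Swapping Summit↔Quanta (Summit→Slot 5 $79, Quanta→Slot 2 $149) loses 32.
Quanta's own top slot is Slot 2 ($149), but forcing Quanta→Slot 2 and reassigning the rest optimally gives only $442 — worse by 32.

Quanta receives Slot 5.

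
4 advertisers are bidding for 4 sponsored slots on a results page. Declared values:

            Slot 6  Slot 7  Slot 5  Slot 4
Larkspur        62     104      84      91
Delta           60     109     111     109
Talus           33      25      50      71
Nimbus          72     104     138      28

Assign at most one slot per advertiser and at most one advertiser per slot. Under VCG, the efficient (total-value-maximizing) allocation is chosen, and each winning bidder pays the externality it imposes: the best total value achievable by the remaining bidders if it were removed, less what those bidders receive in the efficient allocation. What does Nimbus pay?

Efficient allocation: Larkspur→Slot 7 ($104), Delta→Slot 4 ($109), Talus→Slot 6 ($33), Nimbus→Slot 5 ($138); total welfare W = $384.
Nimbus receives Slot 5 at value $138, so the others get W − 138 = $246.
Without Nimbus: best allocation of the remaining 3 bidders over all 4 slots is Larkspur→Slot 7 ($104), Delta→Slot 5 ($111), Talus→Slot 4 ($71), total $286.
VCG payment = (others' best without Nimbus) − (others' welfare with Nimbus) = 286 − 246 = $40.

Nimbus pays $40.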